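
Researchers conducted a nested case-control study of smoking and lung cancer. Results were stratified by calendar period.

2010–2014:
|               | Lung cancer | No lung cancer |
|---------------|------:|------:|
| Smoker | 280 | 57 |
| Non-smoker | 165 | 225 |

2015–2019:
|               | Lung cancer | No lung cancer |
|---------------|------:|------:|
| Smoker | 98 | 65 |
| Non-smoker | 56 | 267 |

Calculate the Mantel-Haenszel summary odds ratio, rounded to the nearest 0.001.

6.878

OR_MH = Σ(aᵢdᵢ/nᵢ) / Σ(bᵢcᵢ/nᵢ), where nᵢ is the stratum total.
Stratum 1 (2010–2014): n = 727; a·d/n = 280·225/727 = 86.6575; b·c/n = 57·165/727 = 12.9367
Stratum 2 (2015–2019): n = 486; a·d/n = 98·267/486 = 53.8395; b·c/n = 65·56/486 = 7.4897
OR_MH = (86.6575 + 53.8395) / (12.9367 + 7.4897) = 140.4970 / 20.4264 = 6.87819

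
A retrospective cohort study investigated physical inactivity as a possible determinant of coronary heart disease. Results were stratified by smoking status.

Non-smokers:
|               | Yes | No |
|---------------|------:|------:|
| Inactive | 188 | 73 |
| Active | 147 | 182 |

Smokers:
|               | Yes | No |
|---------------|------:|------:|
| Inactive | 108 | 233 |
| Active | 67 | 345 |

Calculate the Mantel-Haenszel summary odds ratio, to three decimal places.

2.761

OR_MH = Σ(aᵢdᵢ/nᵢ) / Σ(bᵢcᵢ/nᵢ), where nᵢ is the stratum total.
Stratum 1 (Non-smokers): n = 590; a·d/n = 188·182/590 = 57.9932; b·c/n = 73·147/590 = 18.1881
Stratum 2 (Smokers): n = 753; a·d/n = 108·345/753 = 49.4821; b·c/n = 233·67/753 = 20.7317
OR_MH = (57.9932 + 49.4821) / (18.1881 + 20.7317) = 107.4753 / 38.9199 = 2.76145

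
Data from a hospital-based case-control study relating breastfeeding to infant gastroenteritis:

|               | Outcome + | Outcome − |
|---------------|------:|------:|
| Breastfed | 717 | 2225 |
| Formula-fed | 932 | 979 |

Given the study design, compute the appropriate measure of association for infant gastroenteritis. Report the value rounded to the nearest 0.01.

0.34

Cells: a = 717, b = 2225, c = 932, d = 979.
This is a hospital-based case-control study: participants were sampled on outcome status, so risks in the source population cannot be estimated directly — relative risk is not valid here. The odds ratio is the appropriate measure.
OR = (a·d)/(b·c) = (717 × 979) / (2225 × 932) = 701943 / 2073700 = 0.33850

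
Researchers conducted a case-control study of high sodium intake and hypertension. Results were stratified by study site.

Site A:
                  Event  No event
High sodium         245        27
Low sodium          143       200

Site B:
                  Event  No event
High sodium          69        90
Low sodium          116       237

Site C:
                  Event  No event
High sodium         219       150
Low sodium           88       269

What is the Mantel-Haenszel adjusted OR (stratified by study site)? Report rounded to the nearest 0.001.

OR_MH = Σ(aᵢdᵢ/nᵢ) / Σ(bᵢcᵢ/nᵢ), where nᵢ is the stratum total.
Stratum 1 (Site A): n = 615; a·d/n = 245·200/615 = 79.6748; b·c/n = 27·143/615 = 6.2780
Stratum 2 (Site B): n = 512; a·d/n = 69·237/512 = 31.9395; b·c/n = 90·116/512 = 20.3906
Stratum 3 (Site C): n = 726; a·d/n = 219·269/726 = 81.1446; b·c/n = 150·88/726 = 18.1818
OR_MH = (79.6748 + 31.9395 + 81.1446) / (6.2780 + 20.3906 + 18.1818) = 192.7589 / 44.8505 = 4.29781

4.298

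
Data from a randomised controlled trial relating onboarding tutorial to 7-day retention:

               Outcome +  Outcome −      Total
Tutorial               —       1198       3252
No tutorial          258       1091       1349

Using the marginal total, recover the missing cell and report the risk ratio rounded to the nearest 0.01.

3.30

The missing cell is in the exposed row: 3252 − 1198 = 2054.
So a = 2054, b = 1198, c = 258, d = 1091.
RR = [a/(a+b)] / [c/(c+d)] = (2054/3252) / (258/1349) = 0.63161/0.19125 = 3.30249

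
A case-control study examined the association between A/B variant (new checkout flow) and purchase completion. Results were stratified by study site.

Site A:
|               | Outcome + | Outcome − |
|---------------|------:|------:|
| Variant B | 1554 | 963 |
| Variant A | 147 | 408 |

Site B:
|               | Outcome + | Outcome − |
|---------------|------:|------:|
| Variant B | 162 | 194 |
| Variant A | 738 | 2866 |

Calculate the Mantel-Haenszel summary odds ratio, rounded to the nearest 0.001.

OR_MH = Σ(aᵢdᵢ/nᵢ) / Σ(bᵢcᵢ/nᵢ), where nᵢ is the stratum total.
Stratum 1 (Site A): n = 3072; a·d/n = 1554·408/3072 = 206.3906; b·c/n = 963·147/3072 = 46.0811
Stratum 2 (Site B): n = 3960; a·d/n = 162·2866/3960 = 117.2455; b·c/n = 194·738/3960 = 36.1545
OR_MH = (206.3906 + 117.2455) / (46.0811 + 36.1545) = 323.6361 / 82.2356 = 3.93547

3.935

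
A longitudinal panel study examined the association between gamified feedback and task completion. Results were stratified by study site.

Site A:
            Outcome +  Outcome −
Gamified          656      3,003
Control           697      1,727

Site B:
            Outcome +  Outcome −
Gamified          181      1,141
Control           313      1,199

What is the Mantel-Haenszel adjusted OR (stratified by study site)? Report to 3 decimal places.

OR_MH = Σ(aᵢdᵢ/nᵢ) / Σ(bᵢcᵢ/nᵢ), where nᵢ is the stratum total.
Stratum 1 (Site A): n = 6083; a·d/n = 656·1727/6083 = 186.2423; b·c/n = 3003·697/6083 = 344.0886
Stratum 2 (Site B): n = 2834; a·d/n = 181·1199/2834 = 76.5769; b·c/n = 1141·313/2834 = 126.0173
OR_MH = (186.2423 + 76.5769) / (344.0886 + 126.0173) = 262.8192 / 470.1059 = 0.55906

0.559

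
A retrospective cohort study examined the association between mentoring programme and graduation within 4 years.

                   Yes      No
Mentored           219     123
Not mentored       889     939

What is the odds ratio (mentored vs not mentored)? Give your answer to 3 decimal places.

1.881

Cells: a = 219, b = 123, c = 889, d = 939.
OR = (a·d)/(b·c) = (219 × 939) / (123 × 889) = 205641 / 109347 = 1.88063
The odds of graduation within 4 years are about 1.88 times as high in the mentored group.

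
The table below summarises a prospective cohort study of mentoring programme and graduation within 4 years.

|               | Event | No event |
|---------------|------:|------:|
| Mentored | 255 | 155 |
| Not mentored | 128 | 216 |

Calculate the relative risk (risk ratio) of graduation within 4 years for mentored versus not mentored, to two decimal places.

Cells: a = 255, b = 155, c = 128, d = 216.
Risk in exposed = 255/410 = 0.62195; risk in unexposed = 128/344 = 0.37209.
RR = 0.62195 / 0.37209 = 1.67149
The risk among the exposed is 1.67 times that among the unexposed.

1.67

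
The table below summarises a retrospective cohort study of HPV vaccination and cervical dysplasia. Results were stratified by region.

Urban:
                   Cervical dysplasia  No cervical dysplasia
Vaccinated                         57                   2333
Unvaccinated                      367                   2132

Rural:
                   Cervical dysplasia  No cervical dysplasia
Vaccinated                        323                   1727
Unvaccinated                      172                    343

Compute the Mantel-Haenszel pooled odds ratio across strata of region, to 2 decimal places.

0.23

OR_MH = Σ(aᵢdᵢ/nᵢ) / Σ(bᵢcᵢ/nᵢ), where nᵢ is the stratum total.
Stratum 1 (Urban): n = 4889; a·d/n = 57·2132/4889 = 24.8566; b·c/n = 2333·367/4889 = 175.1301
Stratum 2 (Rural): n = 2565; a·d/n = 323·343/2565 = 43.1926; b·c/n = 1727·172/2565 = 115.8066
OR_MH = (24.8566 + 43.1926) / (175.1301 + 115.8066) = 68.0492 / 290.9367 = 0.23390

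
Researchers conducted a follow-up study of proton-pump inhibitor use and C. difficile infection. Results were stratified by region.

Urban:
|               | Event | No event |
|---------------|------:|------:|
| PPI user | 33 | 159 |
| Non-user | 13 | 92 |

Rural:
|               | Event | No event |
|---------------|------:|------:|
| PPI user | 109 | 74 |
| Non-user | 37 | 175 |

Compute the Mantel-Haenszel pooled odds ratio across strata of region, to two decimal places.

OR_MH = Σ(aᵢdᵢ/nᵢ) / Σ(bᵢcᵢ/nᵢ), where nᵢ is the stratum total.
Stratum 1 (Urban): n = 297; a·d/n = 33·92/297 = 10.2222; b·c/n = 159·13/297 = 6.9596
Stratum 2 (Rural): n = 395; a·d/n = 109·175/395 = 48.2911; b·c/n = 74·37/395 = 6.9316
OR_MH = (10.2222 + 48.2911) / (6.9596 + 6.9316) = 58.5134 / 13.8912 = 4.21225

4.21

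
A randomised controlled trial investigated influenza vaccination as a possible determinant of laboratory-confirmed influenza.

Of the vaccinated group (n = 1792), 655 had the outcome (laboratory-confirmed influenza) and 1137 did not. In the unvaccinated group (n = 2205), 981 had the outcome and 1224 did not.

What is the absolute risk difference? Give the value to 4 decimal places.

From the description: a = 655, b = 1137, c = 981, d = 1224.
Risk in exposed = 655/1792 = 0.365513; risk in unexposed = 981/2205 = 0.444898.
Risk difference = 0.365513 − 0.444898 = -0.079385

-0.0794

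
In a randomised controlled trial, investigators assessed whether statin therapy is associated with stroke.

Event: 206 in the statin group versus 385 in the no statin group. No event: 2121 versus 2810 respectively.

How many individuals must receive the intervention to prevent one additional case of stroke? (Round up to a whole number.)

32

Risk in treated group = 206/2327 = 0.08853; risk in control = 385/3195 = 0.12050.
Absolute risk reduction = 0.12050 − 0.08853 = 0.03197
NNT = 1 / ARR = 1 / 0.03197 = 31.275 → round up → 32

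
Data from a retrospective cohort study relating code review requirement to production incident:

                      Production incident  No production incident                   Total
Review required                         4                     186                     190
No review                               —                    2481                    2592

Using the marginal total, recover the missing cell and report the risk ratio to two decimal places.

The missing cell is in the unexposed row: 2592 − 2481 = 111.
So a = 4, b = 186, c = 111, d = 2481.
RR = [a/(a+b)] / [c/(c+d)] = (4/190) / (111/2592) = 0.02105/0.04282 = 0.49161

0.49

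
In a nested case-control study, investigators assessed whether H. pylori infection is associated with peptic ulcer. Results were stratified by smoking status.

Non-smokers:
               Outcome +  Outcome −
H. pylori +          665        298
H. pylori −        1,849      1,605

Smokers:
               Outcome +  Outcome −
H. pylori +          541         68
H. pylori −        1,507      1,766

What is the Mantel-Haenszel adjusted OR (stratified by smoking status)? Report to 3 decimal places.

OR_MH = Σ(aᵢdᵢ/nᵢ) / Σ(bᵢcᵢ/nᵢ), where nᵢ is the stratum total.
Stratum 1 (Non-smokers): n = 4417; a·d/n = 665·1605/4417 = 241.6403; b·c/n = 298·1849/4417 = 124.7458
Stratum 2 (Smokers): n = 3882; a·d/n = 541·1766/3882 = 246.1118; b·c/n = 68·1507/3882 = 26.3977
OR_MH = (241.6403 + 246.1118) / (124.7458 + 26.3977) = 487.7521 / 151.1435 = 3.22708

3.227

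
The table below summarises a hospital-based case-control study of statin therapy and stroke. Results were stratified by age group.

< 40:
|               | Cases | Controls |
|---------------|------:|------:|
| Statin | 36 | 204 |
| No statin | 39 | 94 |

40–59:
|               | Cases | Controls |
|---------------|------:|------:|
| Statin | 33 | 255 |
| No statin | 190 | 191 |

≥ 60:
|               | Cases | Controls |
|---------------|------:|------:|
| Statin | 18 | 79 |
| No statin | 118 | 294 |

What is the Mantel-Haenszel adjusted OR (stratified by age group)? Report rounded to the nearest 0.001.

OR_MH = Σ(aᵢdᵢ/nᵢ) / Σ(bᵢcᵢ/nᵢ), where nᵢ is the stratum total.
Stratum 1 (< 40): n = 373; a·d/n = 36·94/373 = 9.0724; b·c/n = 204·39/373 = 21.3298
Stratum 2 (40–59): n = 669; a·d/n = 33·191/669 = 9.4215; b·c/n = 255·190/669 = 72.4215
Stratum 3 (≥ 60): n = 509; a·d/n = 18·294/509 = 10.3969; b·c/n = 79·118/509 = 18.3143
OR_MH = (9.0724 + 9.4215 + 10.3969) / (21.3298 + 72.4215 + 18.3143) = 28.8908 / 112.0656 = 0.25780

0.258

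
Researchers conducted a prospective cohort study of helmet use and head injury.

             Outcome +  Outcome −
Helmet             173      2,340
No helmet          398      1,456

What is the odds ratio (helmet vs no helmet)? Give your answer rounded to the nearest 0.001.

0.270

Cells: a = 173, b = 2340, c = 398, d = 1456.
OR = (a·d)/(b·c) = (173 × 1456) / (2340 × 398) = 251888 / 931320 = 0.27046
Exposure is associated with lower odds of head injury (OR = 0.27 < 1).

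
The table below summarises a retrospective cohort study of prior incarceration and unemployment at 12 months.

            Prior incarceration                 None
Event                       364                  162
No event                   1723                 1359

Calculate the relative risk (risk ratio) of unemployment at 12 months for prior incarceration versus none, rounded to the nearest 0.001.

Reading the table with exposure as columns: a = 364 (Prior incarceration, case), b = 1723 (Prior incarceration, non-case), c = 162 (None, case), d = 1359.
Risk in exposed = 364/2087 = 0.17441; risk in unexposed = 162/1521 = 0.10651.
RR = 0.17441 / 0.10651 = 1.63754
The risk among the exposed is 1.64 times that among the unexposed.

1.638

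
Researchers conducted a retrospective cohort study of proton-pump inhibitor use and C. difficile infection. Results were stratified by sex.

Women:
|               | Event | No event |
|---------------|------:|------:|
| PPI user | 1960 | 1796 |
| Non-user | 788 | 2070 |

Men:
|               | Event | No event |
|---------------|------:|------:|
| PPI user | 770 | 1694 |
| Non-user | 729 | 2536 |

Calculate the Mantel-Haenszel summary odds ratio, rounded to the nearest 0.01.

2.22

OR_MH = Σ(aᵢdᵢ/nᵢ) / Σ(bᵢcᵢ/nᵢ), where nᵢ is the stratum total.
Stratum 1 (Women): n = 6614; a·d/n = 1960·2070/6614 = 613.4261; b·c/n = 1796·788/6614 = 213.9776
Stratum 2 (Men): n = 5729; a·d/n = 770·2536/5729 = 340.8483; b·c/n = 1694·729/5729 = 215.5570
OR_MH = (613.4261 + 340.8483) / (213.9776 + 215.5570) = 954.2744 / 429.5346 = 2.22165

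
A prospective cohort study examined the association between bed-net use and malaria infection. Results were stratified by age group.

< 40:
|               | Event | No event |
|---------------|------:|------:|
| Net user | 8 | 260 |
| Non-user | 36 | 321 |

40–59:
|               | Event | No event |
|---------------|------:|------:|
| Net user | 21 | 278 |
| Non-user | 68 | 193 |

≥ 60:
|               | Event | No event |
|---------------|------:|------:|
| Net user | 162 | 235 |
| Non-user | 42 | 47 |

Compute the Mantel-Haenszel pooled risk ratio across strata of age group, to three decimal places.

RR_MH = Σ(aᵢ·n₀ᵢ/nᵢ) / Σ(cᵢ·n₁ᵢ/nᵢ), with n₁ᵢ = aᵢ+bᵢ (exposed), n₀ᵢ = cᵢ+dᵢ (unexposed), nᵢ = n₁ᵢ+n₀ᵢ.
Stratum 1 (< 40): n₁ = 268, n₀ = 357, n = 625; a·n₀/n = 8·357/625 = 4.5696; c·n₁/n = 36·268/625 = 15.4368
Stratum 2 (40–59): n₁ = 299, n₀ = 261, n = 560; a·n₀/n = 21·261/560 = 9.7875; c·n₁/n = 68·299/560 = 36.3071
Stratum 3 (≥ 60): n₁ = 397, n₀ = 89, n = 486; a·n₀/n = 162·89/486 = 29.6667; c·n₁/n = 42·397/486 = 34.3086
RR_MH = (4.5696 + 9.7875 + 29.6667) / (15.4368 + 36.3071 + 34.3086) = 44.0238 / 86.0526 = 0.51159

0.512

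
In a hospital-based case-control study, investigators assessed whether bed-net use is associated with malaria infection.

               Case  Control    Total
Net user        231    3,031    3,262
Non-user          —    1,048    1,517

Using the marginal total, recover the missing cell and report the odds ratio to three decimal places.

The missing cell is in the unexposed row: 1517 − 1048 = 469.
So a = 231, b = 3031, c = 469, d = 1048.
OR = (a·d)/(b·c) = (231 × 1048) / (3031 × 469) = 242088 / 1421539 = 0.17030

0.170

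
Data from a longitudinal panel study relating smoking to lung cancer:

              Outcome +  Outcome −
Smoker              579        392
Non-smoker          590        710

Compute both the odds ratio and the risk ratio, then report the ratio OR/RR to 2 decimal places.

1.35

Cells: a = 579, b = 392, c = 590, d = 710.
OR = (579·710)/(392·590) = 411090/231280 = 1.77746
Risk in exposed = 579/971 = 0.59629; risk in unexposed = 590/1300 = 0.45385; RR = 1.31386
OR/RR = 1.77746 / 1.31386 = 1.35285
The outcome is not rare, so the OR lies further from 1 than the RR.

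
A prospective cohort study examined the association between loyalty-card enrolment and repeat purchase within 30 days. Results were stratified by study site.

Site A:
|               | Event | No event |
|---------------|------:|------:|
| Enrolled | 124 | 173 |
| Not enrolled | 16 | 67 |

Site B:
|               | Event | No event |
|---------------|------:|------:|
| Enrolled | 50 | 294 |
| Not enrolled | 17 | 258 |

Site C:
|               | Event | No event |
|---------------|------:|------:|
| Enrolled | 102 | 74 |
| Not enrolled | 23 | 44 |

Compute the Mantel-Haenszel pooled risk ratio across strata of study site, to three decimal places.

2.005

RR_MH = Σ(aᵢ·n₀ᵢ/nᵢ) / Σ(cᵢ·n₁ᵢ/nᵢ), with n₁ᵢ = aᵢ+bᵢ (exposed), n₀ᵢ = cᵢ+dᵢ (unexposed), nᵢ = n₁ᵢ+n₀ᵢ.
Stratum 1 (Site A): n₁ = 297, n₀ = 83, n = 380; a·n₀/n = 124·83/380 = 27.0842; c·n₁/n = 16·297/380 = 12.5053
Stratum 2 (Site B): n₁ = 344, n₀ = 275, n = 619; a·n₀/n = 50·275/619 = 22.2132; c·n₁/n = 17·344/619 = 9.4475
Stratum 3 (Site C): n₁ = 176, n₀ = 67, n = 243; a·n₀/n = 102·67/243 = 28.1235; c·n₁/n = 23·176/243 = 16.6584
RR_MH = (27.0842 + 22.2132 + 28.1235) / (12.5053 + 9.4475 + 16.6584) = 77.4209 / 38.6112 = 2.00514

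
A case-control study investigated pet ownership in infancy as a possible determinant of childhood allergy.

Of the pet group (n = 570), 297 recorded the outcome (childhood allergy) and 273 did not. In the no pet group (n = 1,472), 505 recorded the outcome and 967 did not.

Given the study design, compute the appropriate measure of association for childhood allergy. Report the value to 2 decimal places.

2.08

From the description: a = 297, b = 273, c = 505, d = 967.
This is a case-control study: participants were sampled on outcome status, so risks in the source population cannot be estimated directly — relative risk is not valid here. The odds ratio is the appropriate measure.
OR = (a·d)/(b·c) = (297 × 967) / (273 × 505) = 287199 / 137865 = 2.08319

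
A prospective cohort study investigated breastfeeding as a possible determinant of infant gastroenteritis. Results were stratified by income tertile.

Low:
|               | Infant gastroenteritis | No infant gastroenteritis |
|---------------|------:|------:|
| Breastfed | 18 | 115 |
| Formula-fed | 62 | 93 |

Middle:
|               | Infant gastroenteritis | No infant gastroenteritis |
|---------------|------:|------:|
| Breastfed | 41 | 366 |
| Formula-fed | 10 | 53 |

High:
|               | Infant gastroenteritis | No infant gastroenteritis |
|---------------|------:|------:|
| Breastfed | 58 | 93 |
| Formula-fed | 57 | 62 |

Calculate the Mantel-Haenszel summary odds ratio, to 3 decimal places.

0.455

OR_MH = Σ(aᵢdᵢ/nᵢ) / Σ(bᵢcᵢ/nᵢ), where nᵢ is the stratum total.
Stratum 1 (Low): n = 288; a·d/n = 18·93/288 = 5.8125; b·c/n = 115·62/288 = 24.7569
Stratum 2 (Middle): n = 470; a·d/n = 41·53/470 = 4.6234; b·c/n = 366·10/470 = 7.7872
Stratum 3 (High): n = 270; a·d/n = 58·62/270 = 13.3185; b·c/n = 93·57/270 = 19.6333
OR_MH = (5.8125 + 4.6234 + 13.3185) / (24.7569 + 7.7872 + 19.6333) = 23.7544 / 52.1775 = 0.45526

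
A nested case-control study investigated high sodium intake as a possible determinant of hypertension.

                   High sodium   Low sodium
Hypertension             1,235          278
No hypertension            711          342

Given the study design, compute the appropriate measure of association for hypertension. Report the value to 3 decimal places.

Reading the table with exposure as columns: a = 1235 (High sodium, case), b = 711 (High sodium, non-case), c = 278 (Low sodium, case), d = 342.
This is a nested case-control study: participants were sampled on outcome status, so risks in the source population cannot be estimated directly — relative risk is not valid here. The odds ratio is the appropriate measure.
OR = (a·d)/(b·c) = (1235 × 342) / (711 × 278) = 422370 / 197658 = 2.13687

2.137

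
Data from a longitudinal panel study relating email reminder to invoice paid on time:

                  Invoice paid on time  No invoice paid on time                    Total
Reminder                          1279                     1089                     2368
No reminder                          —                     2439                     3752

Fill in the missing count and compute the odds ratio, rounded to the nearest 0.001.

2.182

The missing cell is in the unexposed row: 3752 − 2439 = 1313.
So a = 1279, b = 1089, c = 1313, d = 2439.
OR = (a·d)/(b·c) = (1279 × 2439) / (1089 × 1313) = 3119481 / 1429857 = 2.18167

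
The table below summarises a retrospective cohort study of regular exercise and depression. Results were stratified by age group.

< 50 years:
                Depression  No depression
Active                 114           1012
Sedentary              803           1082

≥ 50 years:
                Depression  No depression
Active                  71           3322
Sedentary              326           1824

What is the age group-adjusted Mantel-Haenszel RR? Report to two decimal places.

0.20

RR_MH = Σ(aᵢ·n₀ᵢ/nᵢ) / Σ(cᵢ·n₁ᵢ/nᵢ), with n₁ᵢ = aᵢ+bᵢ (exposed), n₀ᵢ = cᵢ+dᵢ (unexposed), nᵢ = n₁ᵢ+n₀ᵢ.
Stratum 1 (< 50 years): n₁ = 1126, n₀ = 1885, n = 3011; a·n₀/n = 114·1885/3011 = 71.3683; c·n₁/n = 803·1126/3011 = 300.2916
Stratum 2 (≥ 50 years): n₁ = 3393, n₀ = 2150, n = 5543; a·n₀/n = 71·2150/5543 = 27.5392; c·n₁/n = 326·3393/5543 = 199.5522
RR_MH = (71.3683 + 27.5392) / (300.2916 + 199.5522) = 98.9076 / 499.8438 = 0.19788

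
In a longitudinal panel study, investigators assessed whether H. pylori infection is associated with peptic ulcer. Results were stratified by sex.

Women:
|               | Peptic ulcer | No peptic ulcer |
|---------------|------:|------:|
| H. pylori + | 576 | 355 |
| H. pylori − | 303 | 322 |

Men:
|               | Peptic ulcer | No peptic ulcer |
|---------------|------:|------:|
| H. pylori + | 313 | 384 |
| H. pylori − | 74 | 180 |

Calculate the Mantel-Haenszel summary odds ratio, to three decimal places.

1.802

OR_MH = Σ(aᵢdᵢ/nᵢ) / Σ(bᵢcᵢ/nᵢ), where nᵢ is the stratum total.
Stratum 1 (Women): n = 1556; a·d/n = 576·322/1556 = 119.1979; b·c/n = 355·303/1556 = 69.1292
Stratum 2 (Men): n = 951; a·d/n = 313·180/951 = 59.2429; b·c/n = 384·74/951 = 29.8801
OR_MH = (119.1979 + 59.2429) / (69.1292 + 29.8801) = 178.4408 / 99.0093 = 1.80226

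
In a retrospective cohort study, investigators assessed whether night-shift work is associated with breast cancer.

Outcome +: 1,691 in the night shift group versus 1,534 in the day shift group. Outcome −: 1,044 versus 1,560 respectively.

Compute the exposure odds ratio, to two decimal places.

From the description: a = 1691, b = 1044, c = 1534, d = 1560.
OR = (a·d)/(b·c) = (1691 × 1560) / (1044 × 1534) = 2637960 / 1601496 = 1.64718
The odds of breast cancer are about 1.65 times as high in the night shift group.

1.65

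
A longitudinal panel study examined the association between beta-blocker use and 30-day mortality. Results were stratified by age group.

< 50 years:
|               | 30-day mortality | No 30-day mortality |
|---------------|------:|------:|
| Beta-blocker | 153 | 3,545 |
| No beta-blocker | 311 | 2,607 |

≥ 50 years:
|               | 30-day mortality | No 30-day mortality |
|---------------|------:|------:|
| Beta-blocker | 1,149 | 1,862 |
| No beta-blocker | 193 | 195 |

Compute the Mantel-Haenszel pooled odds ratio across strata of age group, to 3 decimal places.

0.463

OR_MH = Σ(aᵢdᵢ/nᵢ) / Σ(bᵢcᵢ/nᵢ), where nᵢ is the stratum total.
Stratum 1 (< 50 years): n = 6616; a·d/n = 153·2607/6616 = 60.2888; b·c/n = 3545·311/6616 = 166.6407
Stratum 2 (≥ 50 years): n = 3399; a·d/n = 1149·195/3399 = 65.9179; b·c/n = 1862·193/3399 = 105.7270
OR_MH = (60.2888 + 65.9179) / (166.6407 + 105.7270) = 126.2068 / 272.3677 = 0.46337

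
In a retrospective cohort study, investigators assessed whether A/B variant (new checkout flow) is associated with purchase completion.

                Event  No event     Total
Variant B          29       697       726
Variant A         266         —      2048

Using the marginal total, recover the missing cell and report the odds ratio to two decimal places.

The missing cell is in the unexposed row: 2048 − 266 = 1782.
So a = 29, b = 697, c = 266, d = 1782.
OR = (a·d)/(b·c) = (29 × 1782) / (697 × 266) = 51678 / 185402 = 0.27873

0.28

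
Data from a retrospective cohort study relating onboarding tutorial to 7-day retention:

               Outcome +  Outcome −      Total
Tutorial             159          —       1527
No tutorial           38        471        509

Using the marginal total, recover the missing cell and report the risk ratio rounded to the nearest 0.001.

1.395

The missing cell is in the exposed row: 1527 − 159 = 1368.
So a = 159, b = 1368, c = 38, d = 471.
RR = [a/(a+b)] / [c/(c+d)] = (159/1527) / (38/509) = 0.10413/0.07466 = 1.39474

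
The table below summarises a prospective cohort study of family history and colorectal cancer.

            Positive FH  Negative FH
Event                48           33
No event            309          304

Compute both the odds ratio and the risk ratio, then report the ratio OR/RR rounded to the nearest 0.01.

Reading the table with exposure as columns: a = 48 (Positive FH, case), b = 309 (Positive FH, non-case), c = 33 (Negative FH, case), d = 304.
OR = (48·304)/(309·33) = 14592/10197 = 1.43101
Risk in exposed = 48/357 = 0.13445; risk in unexposed = 33/337 = 0.09792; RR = 1.37306
OR/RR = 1.43101 / 1.37306 = 1.04221
The outcome is not rare, so the OR lies further from 1 than the RR.

1.04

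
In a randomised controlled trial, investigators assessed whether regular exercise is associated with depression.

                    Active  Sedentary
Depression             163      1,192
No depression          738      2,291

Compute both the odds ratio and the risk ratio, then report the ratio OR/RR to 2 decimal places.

0.80

Reading the table with exposure as columns: a = 163 (Active, case), b = 738 (Active, non-case), c = 1192 (Sedentary, case), d = 2291.
OR = (163·2291)/(738·1192) = 373433/879696 = 0.42450
Risk in exposed = 163/901 = 0.18091; risk in unexposed = 1192/3483 = 0.34223; RR = 0.52862
OR/RR = 0.42450 / 0.52862 = 0.80305
The outcome is not rare, so the OR lies further from 1 than the RR.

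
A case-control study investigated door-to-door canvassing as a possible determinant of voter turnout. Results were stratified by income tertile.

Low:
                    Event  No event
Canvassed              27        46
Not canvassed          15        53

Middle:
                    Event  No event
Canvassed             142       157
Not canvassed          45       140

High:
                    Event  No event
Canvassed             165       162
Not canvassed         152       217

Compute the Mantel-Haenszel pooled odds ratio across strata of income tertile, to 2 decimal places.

1.87

OR_MH = Σ(aᵢdᵢ/nᵢ) / Σ(bᵢcᵢ/nᵢ), where nᵢ is the stratum total.
Stratum 1 (Low): n = 141; a·d/n = 27·53/141 = 10.1489; b·c/n = 46·15/141 = 4.8936
Stratum 2 (Middle): n = 484; a·d/n = 142·140/484 = 41.0744; b·c/n = 157·45/484 = 14.5971
Stratum 3 (High): n = 696; a·d/n = 165·217/696 = 51.4440; b·c/n = 162·152/696 = 35.3793
OR_MH = (10.1489 + 41.0744 + 51.4440) / (4.8936 + 14.5971 + 35.3793) = 102.6673 / 54.8700 = 1.87110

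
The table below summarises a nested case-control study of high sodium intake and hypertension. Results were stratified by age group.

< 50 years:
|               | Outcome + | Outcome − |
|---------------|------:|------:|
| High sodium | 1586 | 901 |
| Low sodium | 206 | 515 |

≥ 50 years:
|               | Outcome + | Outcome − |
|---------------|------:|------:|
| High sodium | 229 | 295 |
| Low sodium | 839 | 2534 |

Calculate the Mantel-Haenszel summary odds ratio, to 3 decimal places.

3.325

OR_MH = Σ(aᵢdᵢ/nᵢ) / Σ(bᵢcᵢ/nᵢ), where nᵢ is the stratum total.
Stratum 1 (< 50 years): n = 3208; a·d/n = 1586·515/3208 = 254.6103; b·c/n = 901·206/3208 = 57.8572
Stratum 2 (≥ 50 years): n = 3897; a·d/n = 229·2534/3897 = 148.9058; b·c/n = 295·839/3897 = 63.5117
OR_MH = (254.6103 + 148.9058) / (57.8572 + 63.5117) = 403.5162 / 121.3689 = 3.32471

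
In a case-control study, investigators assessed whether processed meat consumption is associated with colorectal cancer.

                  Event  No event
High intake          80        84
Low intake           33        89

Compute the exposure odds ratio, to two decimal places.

Cells: a = 80, b = 84, c = 33, d = 89.
OR = (a·d)/(b·c) = (80 × 89) / (84 × 33) = 7120 / 2772 = 2.56854
The odds of colorectal cancer are about 2.57 times as high in the high intake group.

2.57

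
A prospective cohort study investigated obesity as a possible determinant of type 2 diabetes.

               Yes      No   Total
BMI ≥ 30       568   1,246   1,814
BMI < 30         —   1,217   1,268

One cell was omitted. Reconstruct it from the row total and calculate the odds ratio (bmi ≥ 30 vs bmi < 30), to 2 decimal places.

The missing cell is in the unexposed row: 1268 − 1217 = 51.
So a = 568, b = 1246, c = 51, d = 1217.
OR = (a·d)/(b·c) = (568 × 1217) / (1246 × 51) = 691256 / 63546 = 10.87804

10.88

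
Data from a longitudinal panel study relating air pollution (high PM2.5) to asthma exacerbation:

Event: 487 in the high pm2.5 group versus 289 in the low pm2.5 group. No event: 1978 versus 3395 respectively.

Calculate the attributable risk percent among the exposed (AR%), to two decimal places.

60.29

From the description: a = 487, b = 1978, c = 289, d = 3395.
Risk in exposed = 487/2465 = 0.19757; risk in unexposed = 289/3684 = 0.07845.
RR = 0.19757/0.07845 = 2.51845
AR% = (RR − 1)/RR × 100 = (2.51845 − 1)/2.51845 × 100 = 60.2931%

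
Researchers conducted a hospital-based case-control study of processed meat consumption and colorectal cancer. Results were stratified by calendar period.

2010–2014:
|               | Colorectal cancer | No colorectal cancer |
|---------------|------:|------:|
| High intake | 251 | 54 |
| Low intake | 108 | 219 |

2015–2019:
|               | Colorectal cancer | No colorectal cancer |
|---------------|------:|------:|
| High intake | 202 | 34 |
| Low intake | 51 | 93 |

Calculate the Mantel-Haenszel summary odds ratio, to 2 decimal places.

OR_MH = Σ(aᵢdᵢ/nᵢ) / Σ(bᵢcᵢ/nᵢ), where nᵢ is the stratum total.
Stratum 1 (2010–2014): n = 632; a·d/n = 251·219/632 = 86.9763; b·c/n = 54·108/632 = 9.2278
Stratum 2 (2015–2019): n = 380; a·d/n = 202·93/380 = 49.4368; b·c/n = 34·51/380 = 4.5632
OR_MH = (86.9763 + 49.4368) / (9.2278 + 4.5632) = 136.4131 / 13.7910 = 9.89145

9.89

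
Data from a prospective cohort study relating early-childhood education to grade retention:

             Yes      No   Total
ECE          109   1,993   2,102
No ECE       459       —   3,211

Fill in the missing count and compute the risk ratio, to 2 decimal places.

The missing cell is in the unexposed row: 3211 − 459 = 2752.
So a = 109, b = 1993, c = 459, d = 2752.
RR = [a/(a+b)] / [c/(c+d)] = (109/2102) / (459/3211) = 0.05186/0.14295 = 0.36276

0.36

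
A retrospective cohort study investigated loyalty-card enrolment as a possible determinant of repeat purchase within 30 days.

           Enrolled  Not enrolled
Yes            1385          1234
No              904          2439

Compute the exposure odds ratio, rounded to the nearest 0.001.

3.028

Reading the table with exposure as columns: a = 1385 (Enrolled, case), b = 904 (Enrolled, non-case), c = 1234 (Not enrolled, case), d = 2439.
OR = (a·d)/(b·c) = (1385 × 2439) / (904 × 1234) = 3378015 / 1115536 = 3.02815
The odds of repeat purchase within 30 days are about 3.03 times as high in the enrolled group.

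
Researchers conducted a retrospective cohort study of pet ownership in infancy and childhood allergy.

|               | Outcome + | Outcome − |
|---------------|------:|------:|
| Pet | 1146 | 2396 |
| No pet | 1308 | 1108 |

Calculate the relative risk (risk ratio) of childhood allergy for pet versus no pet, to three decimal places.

Cells: a = 1146, b = 2396, c = 1308, d = 1108.
Risk in exposed = 1146/3542 = 0.32355; risk in unexposed = 1308/2416 = 0.54139.
RR = 0.32355 / 0.54139 = 0.59762
The risk is 40% lower among the exposed than among the unexposed.

0.598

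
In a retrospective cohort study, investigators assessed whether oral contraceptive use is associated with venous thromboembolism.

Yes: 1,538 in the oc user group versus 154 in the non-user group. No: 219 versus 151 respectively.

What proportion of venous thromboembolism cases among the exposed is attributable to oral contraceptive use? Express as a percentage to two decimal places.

From the description: a = 1538, b = 219, c = 154, d = 151.
Risk in exposed = 1538/1757 = 0.87536; risk in unexposed = 154/305 = 0.50492.
RR = 0.87536/0.50492 = 1.73366
AR% = (RR − 1)/RR × 100 = (1.73366 − 1)/1.73366 × 100 = 42.3185%

42.32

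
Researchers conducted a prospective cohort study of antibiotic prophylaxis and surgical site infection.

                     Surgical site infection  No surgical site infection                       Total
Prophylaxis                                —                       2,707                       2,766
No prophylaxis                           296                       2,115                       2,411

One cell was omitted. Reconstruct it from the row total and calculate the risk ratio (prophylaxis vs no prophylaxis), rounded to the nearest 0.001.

The missing cell is in the exposed row: 2766 − 2707 = 59.
So a = 59, b = 2707, c = 296, d = 2115.
RR = [a/(a+b)] / [c/(c+d)] = (59/2766) / (296/2411) = 0.02133/0.12277 = 0.17374

0.174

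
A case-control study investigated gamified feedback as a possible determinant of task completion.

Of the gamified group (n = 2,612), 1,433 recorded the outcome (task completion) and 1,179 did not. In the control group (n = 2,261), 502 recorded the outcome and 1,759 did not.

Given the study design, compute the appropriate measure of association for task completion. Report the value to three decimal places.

4.259

From the description: a = 1433, b = 1179, c = 502, d = 1759.
This is a case-control study: participants were sampled on outcome status, so risks in the source population cannot be estimated directly — relative risk is not valid here. The odds ratio is the appropriate measure.
OR = (a·d)/(b·c) = (1433 × 1759) / (1179 × 502) = 2520647 / 591858 = 4.25887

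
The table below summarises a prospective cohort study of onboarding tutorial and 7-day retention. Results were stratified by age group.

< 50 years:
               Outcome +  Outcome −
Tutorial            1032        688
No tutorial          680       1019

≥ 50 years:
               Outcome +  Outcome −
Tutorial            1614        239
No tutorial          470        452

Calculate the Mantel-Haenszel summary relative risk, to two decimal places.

1.60

RR_MH = Σ(aᵢ·n₀ᵢ/nᵢ) / Σ(cᵢ·n₁ᵢ/nᵢ), with n₁ᵢ = aᵢ+bᵢ (exposed), n₀ᵢ = cᵢ+dᵢ (unexposed), nᵢ = n₁ᵢ+n₀ᵢ.
Stratum 1 (< 50 years): n₁ = 1720, n₀ = 1699, n = 3419; a·n₀/n = 1032·1699/3419 = 512.8307; c·n₁/n = 680·1720/3419 = 342.0883
Stratum 2 (≥ 50 years): n₁ = 1853, n₀ = 922, n = 2775; a·n₀/n = 1614·922/2775 = 536.2551; c·n₁/n = 470·1853/2775 = 313.8414
RR_MH = (512.8307 + 536.2551) / (342.0883 + 313.8414) = 1049.0858 / 655.9298 = 1.59939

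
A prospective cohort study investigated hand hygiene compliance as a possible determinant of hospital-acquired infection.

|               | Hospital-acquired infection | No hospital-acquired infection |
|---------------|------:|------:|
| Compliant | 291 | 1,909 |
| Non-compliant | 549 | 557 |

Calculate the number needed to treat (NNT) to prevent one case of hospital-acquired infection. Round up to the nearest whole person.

3

Risk in treated group = 291/2200 = 0.13227; risk in control = 549/1106 = 0.49638.
Absolute risk reduction = 0.49638 − 0.13227 = 0.36411
NNT = 1 / ARR = 1 / 0.36411 = 2.746 → round up → 3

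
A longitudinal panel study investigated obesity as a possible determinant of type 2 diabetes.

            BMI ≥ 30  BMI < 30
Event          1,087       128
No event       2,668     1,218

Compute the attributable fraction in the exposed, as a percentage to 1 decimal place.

Reading the table with exposure as columns: a = 1087 (BMI ≥ 30, case), b = 2668 (BMI ≥ 30, non-case), c = 128 (BMI < 30, case), d = 1218.
Risk in exposed = 1087/3755 = 0.28948; risk in unexposed = 128/1346 = 0.09510.
RR = 0.28948/0.09510 = 3.04407
AR% = (RR − 1)/RR × 100 = (3.04407 − 1)/3.04407 × 100 = 67.1492%

67.1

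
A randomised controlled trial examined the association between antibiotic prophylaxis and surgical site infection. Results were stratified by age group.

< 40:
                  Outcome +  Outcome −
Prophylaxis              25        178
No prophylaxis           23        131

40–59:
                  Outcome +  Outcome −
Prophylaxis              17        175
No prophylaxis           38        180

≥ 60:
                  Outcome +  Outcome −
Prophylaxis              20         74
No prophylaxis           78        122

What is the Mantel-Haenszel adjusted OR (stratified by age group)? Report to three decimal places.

OR_MH = Σ(aᵢdᵢ/nᵢ) / Σ(bᵢcᵢ/nᵢ), where nᵢ is the stratum total.
Stratum 1 (< 40): n = 357; a·d/n = 25·131/357 = 9.1737; b·c/n = 178·23/357 = 11.4678
Stratum 2 (40–59): n = 410; a·d/n = 17·180/410 = 7.4634; b·c/n = 175·38/410 = 16.2195
Stratum 3 (≥ 60): n = 294; a·d/n = 20·122/294 = 8.2993; b·c/n = 74·78/294 = 19.6327
OR_MH = (9.1737 + 7.4634 + 8.2993) / (11.4678 + 16.2195 + 19.6327) = 24.9364 / 47.3200 = 0.52697

0.527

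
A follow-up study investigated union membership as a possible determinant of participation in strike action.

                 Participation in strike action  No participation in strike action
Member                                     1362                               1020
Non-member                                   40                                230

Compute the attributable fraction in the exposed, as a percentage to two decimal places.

Cells: a = 1362, b = 1020, c = 40, d = 230.
Risk in exposed = 1362/2382 = 0.57179; risk in unexposed = 40/270 = 0.14815.
RR = 0.57179/0.14815 = 3.85957
AR% = (RR − 1)/RR × 100 = (3.85957 − 1)/3.85957 × 100 = 74.0904%

74.09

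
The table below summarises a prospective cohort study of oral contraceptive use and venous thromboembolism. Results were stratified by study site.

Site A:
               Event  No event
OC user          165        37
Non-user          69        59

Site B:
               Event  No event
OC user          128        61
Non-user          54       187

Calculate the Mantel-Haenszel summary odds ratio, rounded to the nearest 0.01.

5.53

OR_MH = Σ(aᵢdᵢ/nᵢ) / Σ(bᵢcᵢ/nᵢ), where nᵢ is the stratum total.
Stratum 1 (Site A): n = 330; a·d/n = 165·59/330 = 29.5000; b·c/n = 37·69/330 = 7.7364
Stratum 2 (Site B): n = 430; a·d/n = 128·187/430 = 55.6651; b·c/n = 61·54/430 = 7.6605
OR_MH = (29.5000 + 55.6651) / (7.7364 + 7.6605) = 85.1651 / 15.3968 = 5.53134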